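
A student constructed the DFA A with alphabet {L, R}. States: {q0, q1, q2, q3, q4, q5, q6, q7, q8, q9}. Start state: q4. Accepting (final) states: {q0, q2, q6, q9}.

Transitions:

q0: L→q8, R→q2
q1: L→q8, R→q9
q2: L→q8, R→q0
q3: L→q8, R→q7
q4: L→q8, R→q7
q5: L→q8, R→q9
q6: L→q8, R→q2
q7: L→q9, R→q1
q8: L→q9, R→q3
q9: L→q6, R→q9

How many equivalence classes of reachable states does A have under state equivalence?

6

First remove the unreachable states {q5}; 9 states remain.
Start with accepting vs non-accepting: {q0,q2,q6,q9} | {q1,q3,q4,q7,q8}.
Split {q0,q2,q6,q9} by δ(·,L) → {q0,q2,q6} and {q9}.
Refine {q1,q3,q4,q7,q8} on symbol L: members go to different blocks, giving {q1,q3,q4} and {q7,q8}.
Refine {q1,q3,q4} on symbol R: members go to different blocks, giving {q3,q4} and {q1}.
Refine {q7,q8} on symbol R: members go to different blocks, giving {q7} and {q8}.
Stable partition: {q0,q2,q6} | {q3,q4} | {q9} | {q7} | {q1} | {q8} — 6 equivalence classes.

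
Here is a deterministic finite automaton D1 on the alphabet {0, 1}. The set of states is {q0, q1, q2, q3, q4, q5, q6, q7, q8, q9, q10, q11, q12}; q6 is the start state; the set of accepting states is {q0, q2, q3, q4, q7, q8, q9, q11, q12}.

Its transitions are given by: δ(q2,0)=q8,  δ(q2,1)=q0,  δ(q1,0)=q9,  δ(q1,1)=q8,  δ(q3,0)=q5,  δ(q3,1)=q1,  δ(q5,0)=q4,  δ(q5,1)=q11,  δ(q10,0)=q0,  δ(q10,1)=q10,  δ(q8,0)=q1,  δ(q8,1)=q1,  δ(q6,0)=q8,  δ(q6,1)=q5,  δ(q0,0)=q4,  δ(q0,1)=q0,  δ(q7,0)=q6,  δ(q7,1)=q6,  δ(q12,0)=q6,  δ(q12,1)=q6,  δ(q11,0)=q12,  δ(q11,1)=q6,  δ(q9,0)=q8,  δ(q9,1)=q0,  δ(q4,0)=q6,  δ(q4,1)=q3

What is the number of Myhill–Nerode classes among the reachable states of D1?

10

Reachable states from the start: {q0,q1,q3,q4,q5,q6,q8,q9,q11,q12}. Unreachable: {q2,q7,q10} — drop them.
Start with accepting vs non-accepting: {q0,q3,q4,q8,q9,q11,q12} | {q1,q5,q6}.
Refine {q0,q3,q4,q8,q9,q11,q12} on symbol 0: members go to different blocks, giving {q3,q4,q8,q12} and {q0,q9,q11}.
Split {q3,q4,q8,q12} by δ(·,1) → {q3,q8,q12} and {q4}.
Split {q1,q5,q6} by δ(·,0) → {q1} and {q5} and {q6}.
Split {q3,q8,q12} by δ(·,0) → {q3} and {q8} and {q12}.
On input 0, block {q0,q9,q11} splits into {q0} and {q9} and {q11}.
No further refinement is possible. Final partition (10 blocks): {q3} | {q1} | {q0} | {q4} | {q5} | {q6} | {q8} | {q12} | {q9} | {q11}.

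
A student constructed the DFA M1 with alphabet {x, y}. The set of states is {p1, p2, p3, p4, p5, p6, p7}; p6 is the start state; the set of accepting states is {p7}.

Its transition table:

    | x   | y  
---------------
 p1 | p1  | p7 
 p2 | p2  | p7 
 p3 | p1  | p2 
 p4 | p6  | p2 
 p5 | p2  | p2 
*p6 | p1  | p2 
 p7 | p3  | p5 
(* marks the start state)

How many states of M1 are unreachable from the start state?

1

BFS from p6 reaches {p1, p2, p3, p5, p6, p7}; the 1 state(s) p4 are never visited.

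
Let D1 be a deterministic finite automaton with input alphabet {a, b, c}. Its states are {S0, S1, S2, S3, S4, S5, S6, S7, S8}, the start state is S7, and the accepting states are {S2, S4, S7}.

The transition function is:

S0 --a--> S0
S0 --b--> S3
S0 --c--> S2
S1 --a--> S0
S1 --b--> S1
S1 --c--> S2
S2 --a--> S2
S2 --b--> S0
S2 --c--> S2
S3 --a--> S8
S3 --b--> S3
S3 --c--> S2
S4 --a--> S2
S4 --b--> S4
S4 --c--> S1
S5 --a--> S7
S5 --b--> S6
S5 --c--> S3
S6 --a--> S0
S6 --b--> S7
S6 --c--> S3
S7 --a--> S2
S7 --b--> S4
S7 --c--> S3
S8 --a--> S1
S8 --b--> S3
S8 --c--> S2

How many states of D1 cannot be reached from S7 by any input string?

2

No path from S7 leads to S5, S6; the other 7 states are all reachable.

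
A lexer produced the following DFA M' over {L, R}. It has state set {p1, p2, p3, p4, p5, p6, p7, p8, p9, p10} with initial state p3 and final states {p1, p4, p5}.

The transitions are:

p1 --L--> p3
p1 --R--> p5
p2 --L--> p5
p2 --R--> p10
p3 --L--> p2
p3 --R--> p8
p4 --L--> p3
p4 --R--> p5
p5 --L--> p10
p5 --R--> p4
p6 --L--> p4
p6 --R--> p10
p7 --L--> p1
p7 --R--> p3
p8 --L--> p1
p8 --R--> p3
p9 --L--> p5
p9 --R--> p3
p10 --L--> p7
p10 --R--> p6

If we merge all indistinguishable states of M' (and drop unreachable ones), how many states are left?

3

First remove the unreachable states {p9}; 9 states remain.
Initial partition by acceptance: {p1,p4,p5} | {p2,p3,p6,p7,p8,p10}.
On input L, block {p2,p3,p6,p7,p8,p10} splits into {p2,p6,p7,p8} and {p3,p10}.
No further refinement is possible. Final partition (3 blocks): {p1,p4,p5} | {p2,p6,p7,p8} | {p3,p10}.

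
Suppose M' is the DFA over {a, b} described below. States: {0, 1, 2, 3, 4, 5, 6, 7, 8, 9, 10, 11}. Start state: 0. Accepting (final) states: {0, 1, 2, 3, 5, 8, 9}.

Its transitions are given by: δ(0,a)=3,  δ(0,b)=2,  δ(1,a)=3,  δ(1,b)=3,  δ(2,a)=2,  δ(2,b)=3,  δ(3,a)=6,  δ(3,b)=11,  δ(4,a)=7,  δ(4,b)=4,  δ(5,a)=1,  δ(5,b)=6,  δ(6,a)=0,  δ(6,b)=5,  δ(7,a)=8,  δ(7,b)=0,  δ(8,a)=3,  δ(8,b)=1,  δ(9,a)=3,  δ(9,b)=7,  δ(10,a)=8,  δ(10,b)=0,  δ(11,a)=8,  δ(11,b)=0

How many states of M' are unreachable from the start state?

4

BFS from 0 reaches {0, 1, 2, 3, 5, 6, 8, 11}; the 4 state(s) 4, 7, 9, 10 are never visited.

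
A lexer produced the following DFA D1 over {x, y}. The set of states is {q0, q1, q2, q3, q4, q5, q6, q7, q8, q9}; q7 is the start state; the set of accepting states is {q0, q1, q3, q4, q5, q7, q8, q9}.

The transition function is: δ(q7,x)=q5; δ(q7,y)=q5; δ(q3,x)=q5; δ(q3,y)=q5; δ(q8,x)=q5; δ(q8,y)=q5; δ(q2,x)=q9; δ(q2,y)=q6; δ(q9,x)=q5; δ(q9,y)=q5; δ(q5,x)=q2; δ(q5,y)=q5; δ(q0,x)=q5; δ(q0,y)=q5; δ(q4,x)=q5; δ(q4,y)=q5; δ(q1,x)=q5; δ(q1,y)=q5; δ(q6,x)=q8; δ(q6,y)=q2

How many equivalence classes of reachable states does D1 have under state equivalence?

States {q0,q1,q3,q4} cannot be reached from the start state, so discard them.
P0 = {q5,q7,q8,q9} | {q2,q6}.
Split {q5,q7,q8,q9} by δ(·,x) → {q7,q8,q9} and {q5}.
No further refinement is possible. Final partition (3 blocks): {q7,q8,q9} | {q2,q6} | {q5}.

3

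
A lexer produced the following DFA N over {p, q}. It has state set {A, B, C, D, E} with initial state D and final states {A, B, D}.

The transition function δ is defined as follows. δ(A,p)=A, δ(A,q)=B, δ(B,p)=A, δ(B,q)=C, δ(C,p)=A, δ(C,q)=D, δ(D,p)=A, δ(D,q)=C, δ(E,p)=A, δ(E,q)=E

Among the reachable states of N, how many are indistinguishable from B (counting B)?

Reachable states from the start: {A,B,C,D}. Unreachable: {E} — drop them.
Start with accepting vs non-accepting: {A,B,D} | {C}.
Split {A,B,D} by δ(·,q) → {B,D} and {A}.
The partition is now stable with 3 blocks: {B,D} | {C} | {A}.
State B belongs to the block {B,D}, which has 2 states.

2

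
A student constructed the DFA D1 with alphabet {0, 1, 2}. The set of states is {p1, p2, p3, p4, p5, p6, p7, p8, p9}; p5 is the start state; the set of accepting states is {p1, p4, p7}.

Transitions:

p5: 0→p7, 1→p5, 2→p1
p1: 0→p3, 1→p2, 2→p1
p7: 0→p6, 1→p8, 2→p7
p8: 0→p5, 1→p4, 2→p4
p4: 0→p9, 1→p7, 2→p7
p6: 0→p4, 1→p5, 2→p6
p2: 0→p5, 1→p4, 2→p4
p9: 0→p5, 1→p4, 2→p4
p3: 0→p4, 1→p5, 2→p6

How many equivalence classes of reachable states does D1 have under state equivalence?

Every state is reachable, so we keep all 9.
P0 = {p1,p4,p7} | {p2,p3,p5,p6,p8,p9}.
Refine {p1,p4,p7} on symbol 1: members go to different blocks, giving {p1,p7} and {p4}.
Refine {p2,p3,p5,p6,p8,p9} on symbol 0: members go to different blocks, giving {p2,p8,p9} and {p3,p6} and {p5}.
No further refinement is possible. Final partition (5 blocks): {p1,p7} | {p2,p8,p9} | {p4} | {p3,p6} | {p5}.

5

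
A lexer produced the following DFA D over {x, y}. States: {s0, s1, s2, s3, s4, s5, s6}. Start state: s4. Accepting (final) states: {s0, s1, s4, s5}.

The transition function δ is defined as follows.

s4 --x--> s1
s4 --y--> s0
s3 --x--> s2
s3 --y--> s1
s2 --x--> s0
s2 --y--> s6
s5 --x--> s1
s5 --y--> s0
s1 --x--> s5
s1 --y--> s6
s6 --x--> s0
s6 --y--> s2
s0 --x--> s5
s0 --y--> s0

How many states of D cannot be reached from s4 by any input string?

1

BFS from s4 reaches {s0, s1, s2, s4, s5, s6}; the 1 state(s) s3 are never visited.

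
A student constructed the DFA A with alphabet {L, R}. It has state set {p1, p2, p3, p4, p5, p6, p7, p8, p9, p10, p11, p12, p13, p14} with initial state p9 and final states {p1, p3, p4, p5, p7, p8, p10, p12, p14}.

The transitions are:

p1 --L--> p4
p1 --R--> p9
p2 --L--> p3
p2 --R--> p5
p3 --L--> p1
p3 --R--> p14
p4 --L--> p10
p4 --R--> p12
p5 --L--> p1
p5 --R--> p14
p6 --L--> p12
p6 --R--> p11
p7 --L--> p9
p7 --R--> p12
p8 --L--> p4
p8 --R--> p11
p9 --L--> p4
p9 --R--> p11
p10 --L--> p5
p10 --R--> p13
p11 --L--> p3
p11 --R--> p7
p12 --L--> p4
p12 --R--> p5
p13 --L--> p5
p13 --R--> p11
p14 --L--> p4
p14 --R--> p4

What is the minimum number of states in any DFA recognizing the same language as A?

Reachable states from the start: {p1,p3,p4,p5,p7,p9,p10,p11,p12,p13,p14}. Unreachable: {p2,p6,p8} — drop them.
P0 = {p1,p3,p4,p5,p7,p10,p12,p14} | {p9,p11,p13}.
Split {p1,p3,p4,p5,p7,p10,p12,p14} by δ(·,L) → {p1,p3,p4,p5,p10,p12,p14} and {p7}.
Split {p1,p3,p4,p5,p10,p12,p14} by δ(·,R) → {p3,p4,p5,p12,p14} and {p1,p10}.
Refine {p3,p4,p5,p12,p14} on symbol L: members go to different blocks, giving {p3,p4,p5} and {p12,p14}.
On input R, block {p9,p11,p13} splits into {p9,p13} and {p11}.
No further refinement is possible. Final partition (6 blocks): {p3,p4,p5} | {p9,p13} | {p7} | {p1,p10} | {p12,p14} | {p11}.

6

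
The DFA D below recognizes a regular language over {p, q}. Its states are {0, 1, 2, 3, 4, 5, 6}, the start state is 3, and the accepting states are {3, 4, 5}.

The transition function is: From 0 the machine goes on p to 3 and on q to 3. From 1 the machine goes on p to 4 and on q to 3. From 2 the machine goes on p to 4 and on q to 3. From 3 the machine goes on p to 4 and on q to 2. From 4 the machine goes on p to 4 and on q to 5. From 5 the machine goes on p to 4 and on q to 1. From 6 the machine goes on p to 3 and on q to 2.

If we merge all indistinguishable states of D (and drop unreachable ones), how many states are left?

3

Reachable states from the start: {1,2,3,4,5}. Unreachable: {0,6} — drop them.
Start with accepting vs non-accepting: {3,4,5} | {1,2}.
On input q, block {3,4,5} splits into {3,5} and {4}.
No further refinement is possible. Final partition (3 blocks): {3,5} | {1,2} | {4}.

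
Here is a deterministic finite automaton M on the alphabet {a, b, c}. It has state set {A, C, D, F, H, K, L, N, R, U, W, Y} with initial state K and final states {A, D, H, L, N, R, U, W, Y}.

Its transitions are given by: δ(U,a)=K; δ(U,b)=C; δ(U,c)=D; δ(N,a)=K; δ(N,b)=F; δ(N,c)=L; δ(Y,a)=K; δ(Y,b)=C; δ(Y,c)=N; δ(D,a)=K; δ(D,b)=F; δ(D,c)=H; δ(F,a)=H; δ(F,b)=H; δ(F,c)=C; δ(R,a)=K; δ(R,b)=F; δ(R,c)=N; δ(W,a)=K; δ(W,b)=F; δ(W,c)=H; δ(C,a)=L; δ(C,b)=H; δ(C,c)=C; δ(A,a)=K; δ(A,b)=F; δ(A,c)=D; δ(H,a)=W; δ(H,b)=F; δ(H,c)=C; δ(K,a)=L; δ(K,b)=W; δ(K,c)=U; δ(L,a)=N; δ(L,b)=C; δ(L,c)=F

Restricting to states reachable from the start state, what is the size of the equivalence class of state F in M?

2

First remove the unreachable states {A,R,Y}; 9 states remain.
P0 = {D,H,L,N,U,W} | {C,F,K}.
On input a, block {D,H,L,N,U,W} splits into {D,N,U,W} and {H,L}.
Split {D,N,U,W} by δ(·,c) → {D,N,W} and {U}.
On input b, block {C,F,K} splits into {C,F} and {K}.
The partition is now stable with 5 blocks: {D,N,W} | {C,F} | {H,L} | {U} | {K}.
State F belongs to the block {C,F}, which has 2 states.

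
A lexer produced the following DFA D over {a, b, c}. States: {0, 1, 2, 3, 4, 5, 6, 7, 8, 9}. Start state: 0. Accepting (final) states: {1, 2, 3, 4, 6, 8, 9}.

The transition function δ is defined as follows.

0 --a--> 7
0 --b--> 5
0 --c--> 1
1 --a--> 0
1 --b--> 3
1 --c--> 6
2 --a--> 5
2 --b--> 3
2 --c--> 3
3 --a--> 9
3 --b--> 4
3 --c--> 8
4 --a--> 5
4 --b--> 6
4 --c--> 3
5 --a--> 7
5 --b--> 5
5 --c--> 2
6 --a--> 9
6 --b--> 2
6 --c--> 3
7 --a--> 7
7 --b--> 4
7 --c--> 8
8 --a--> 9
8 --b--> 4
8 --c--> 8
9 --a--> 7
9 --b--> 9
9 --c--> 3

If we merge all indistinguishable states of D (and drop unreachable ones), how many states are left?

All states are reachable from the start state.
Start with accepting vs non-accepting: {1,2,3,4,6,8,9} | {0,5,7}.
On input a, block {1,2,3,4,6,8,9} splits into {1,2,4,9} and {3,6,8}.
Split {1,2,4,9} by δ(·,b) → {1,2,4} and {9}.
On input b, block {0,5,7} splits into {0,5} and {7}.
No further refinement is possible. Final partition (5 blocks): {1,2,4} | {0,5} | {3,6,8} | {9} | {7}.

5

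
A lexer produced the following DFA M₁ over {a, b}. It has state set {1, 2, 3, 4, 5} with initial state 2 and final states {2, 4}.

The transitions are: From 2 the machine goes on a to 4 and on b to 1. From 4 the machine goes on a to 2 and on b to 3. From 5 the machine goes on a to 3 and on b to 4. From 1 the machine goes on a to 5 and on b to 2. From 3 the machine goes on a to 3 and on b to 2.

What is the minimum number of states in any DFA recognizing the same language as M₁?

P0 = {2,4} | {1,3,5}.
No further refinement is possible. Final partition (2 blocks): {2,4} | {1,3,5}.

2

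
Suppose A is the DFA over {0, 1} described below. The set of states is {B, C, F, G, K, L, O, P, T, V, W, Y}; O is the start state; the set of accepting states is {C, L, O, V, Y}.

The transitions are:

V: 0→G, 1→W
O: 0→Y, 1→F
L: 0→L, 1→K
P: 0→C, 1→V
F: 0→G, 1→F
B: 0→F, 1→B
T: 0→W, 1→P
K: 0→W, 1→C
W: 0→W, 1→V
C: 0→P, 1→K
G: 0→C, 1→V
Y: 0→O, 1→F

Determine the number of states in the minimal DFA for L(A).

5

States {B,L,T} cannot be reached from the start state, so discard them.
Start with accepting vs non-accepting: {C,O,V,Y} | {F,G,K,P,W}.
Refine {C,O,V,Y} on symbol 0: members go to different blocks, giving {C,V} and {O,Y}.
On input 0, block {F,G,K,P,W} splits into {F,K,W} and {G,P}.
Split {F,K,W} by δ(·,0) → {K,W} and {F}.
The partition is now stable with 5 blocks: {C,V} | {K,W} | {O,Y} | {G,P} | {F}.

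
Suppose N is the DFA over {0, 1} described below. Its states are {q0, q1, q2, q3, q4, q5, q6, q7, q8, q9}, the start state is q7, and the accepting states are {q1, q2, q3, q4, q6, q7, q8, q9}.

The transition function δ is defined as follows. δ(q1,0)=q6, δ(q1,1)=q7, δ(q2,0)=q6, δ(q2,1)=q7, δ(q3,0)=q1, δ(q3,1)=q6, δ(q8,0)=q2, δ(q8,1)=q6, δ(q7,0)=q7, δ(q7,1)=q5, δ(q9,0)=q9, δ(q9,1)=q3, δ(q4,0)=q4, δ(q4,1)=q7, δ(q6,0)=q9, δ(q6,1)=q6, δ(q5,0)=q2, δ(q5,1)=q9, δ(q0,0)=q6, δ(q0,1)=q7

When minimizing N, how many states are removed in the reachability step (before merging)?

3

BFS from q7 reaches {q1, q2, q3, q5, q6, q7, q9}; the 3 state(s) q0, q4, q8 are never visited.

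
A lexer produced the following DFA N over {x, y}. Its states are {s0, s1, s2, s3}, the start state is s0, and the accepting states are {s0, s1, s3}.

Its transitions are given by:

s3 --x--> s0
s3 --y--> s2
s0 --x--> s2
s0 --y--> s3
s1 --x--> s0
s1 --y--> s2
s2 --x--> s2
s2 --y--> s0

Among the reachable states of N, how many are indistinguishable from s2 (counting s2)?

First remove the unreachable states {s1}; 3 states remain.
P0 = {s0,s3} | {s2}.
On input x, block {s0,s3} splits into {s0} and {s3}.
The partition is now stable with 3 blocks: {s0} | {s2} | {s3}.
State s2 belongs to the block {s2}, which has 1 states.

1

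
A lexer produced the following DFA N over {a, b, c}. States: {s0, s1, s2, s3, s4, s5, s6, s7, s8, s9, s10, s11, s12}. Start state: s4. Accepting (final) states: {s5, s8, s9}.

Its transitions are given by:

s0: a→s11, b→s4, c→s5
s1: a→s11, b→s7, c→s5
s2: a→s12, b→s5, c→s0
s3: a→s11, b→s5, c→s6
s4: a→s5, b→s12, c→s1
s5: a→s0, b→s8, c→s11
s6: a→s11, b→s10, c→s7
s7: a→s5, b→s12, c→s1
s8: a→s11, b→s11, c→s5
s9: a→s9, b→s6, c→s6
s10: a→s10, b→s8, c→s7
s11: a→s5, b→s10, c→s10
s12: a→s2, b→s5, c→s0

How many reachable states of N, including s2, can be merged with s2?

2

Reachable states from the start: {s0,s1,s2,s4,s5,s7,s8,s10,s11,s12}. Unreachable: {s3,s6,s9} — drop them.
Initial partition by acceptance: {s5,s8} | {s0,s1,s2,s4,s7,s10,s11,s12}.
On input b, block {s5,s8} splits into {s5} and {s8}.
On input a, block {s0,s1,s2,s4,s7,s10,s11,s12} splits into {s0,s1,s2,s10,s12} and {s4,s7,s11}.
On input a, block {s0,s1,s2,s10,s12} splits into {s2,s10,s12} and {s0,s1}.
Split {s2,s10,s12} by δ(·,b) → {s2,s12} and {s10}.
Split {s4,s7,s11} by δ(·,b) → {s4,s7} and {s11}.
No further refinement is possible. Final partition (7 blocks): {s5} | {s2,s12} | {s8} | {s4,s7} | {s0,s1} | {s10} | {s11}.
State s2 belongs to the block {s2,s12}, which has 2 states.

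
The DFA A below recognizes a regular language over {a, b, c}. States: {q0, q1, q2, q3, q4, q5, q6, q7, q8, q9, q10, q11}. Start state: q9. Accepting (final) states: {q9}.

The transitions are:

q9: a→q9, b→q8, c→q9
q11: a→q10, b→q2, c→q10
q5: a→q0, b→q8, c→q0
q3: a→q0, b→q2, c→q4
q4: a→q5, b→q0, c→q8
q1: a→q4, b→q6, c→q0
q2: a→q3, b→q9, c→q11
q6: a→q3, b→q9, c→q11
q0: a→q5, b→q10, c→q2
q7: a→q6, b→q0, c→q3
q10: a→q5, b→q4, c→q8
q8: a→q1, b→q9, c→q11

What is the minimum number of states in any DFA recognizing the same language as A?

First remove the unreachable states {q7}; 11 states remain.
P0 = {q9} | {q0,q1,q2,q3,q4,q5,q6,q8,q10,q11}.
Refine {q0,q1,q2,q3,q4,q5,q6,q8,q10,q11} on symbol b: members go to different blocks, giving {q0,q1,q3,q4,q5,q10,q11} and {q2,q6,q8}.
Refine {q0,q1,q3,q4,q5,q10,q11} on symbol b: members go to different blocks, giving {q1,q3,q5,q11} and {q0,q4,q10}.
Stable partition: {q9} | {q1,q3,q5,q11} | {q2,q6,q8} | {q0,q4,q10} — 4 equivalence classes.

4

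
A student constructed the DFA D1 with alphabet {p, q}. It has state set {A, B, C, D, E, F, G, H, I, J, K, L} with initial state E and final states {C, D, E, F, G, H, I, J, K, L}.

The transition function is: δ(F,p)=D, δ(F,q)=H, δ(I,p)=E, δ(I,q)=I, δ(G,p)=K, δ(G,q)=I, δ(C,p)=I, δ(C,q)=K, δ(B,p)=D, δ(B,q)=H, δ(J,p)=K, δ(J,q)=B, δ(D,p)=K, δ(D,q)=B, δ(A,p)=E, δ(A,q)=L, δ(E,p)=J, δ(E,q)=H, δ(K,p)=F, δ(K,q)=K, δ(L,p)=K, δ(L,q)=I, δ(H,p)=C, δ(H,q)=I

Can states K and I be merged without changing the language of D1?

Yes

States {A,G,L} cannot be reached from the start state, so discard them.
Start with accepting vs non-accepting: {C,D,E,F,H,I,J,K} | {B}.
Split {C,D,E,F,H,I,J,K} by δ(·,q) → {C,E,F,H,I,K} and {D,J}.
Split {C,E,F,H,I,K} by δ(·,p) → {C,H,I,K} and {E,F}.
Refine {C,H,I,K} on symbol p: members go to different blocks, giving {C,H} and {I,K}.
Refine {C,H} on symbol p: members go to different blocks, giving {C} and {H}.
No further refinement is possible. Final partition (6 blocks): {C} | {B} | {D,J} | {E,F} | {I,K} | {H}.
K and I lie in the same block of the stable partition, so they are equivalent — no string distinguishes them.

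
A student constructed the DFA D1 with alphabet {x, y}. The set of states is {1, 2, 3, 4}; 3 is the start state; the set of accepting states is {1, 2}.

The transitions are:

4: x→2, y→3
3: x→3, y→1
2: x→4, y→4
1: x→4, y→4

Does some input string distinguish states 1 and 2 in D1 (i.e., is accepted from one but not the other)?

Start with accepting vs non-accepting: {1,2} | {3,4}.
On input x, block {3,4} splits into {3} and {4}.
Stable partition: {1,2} | {3} | {4} — 3 equivalence classes.
1 and 2 lie in the same block of the stable partition, so they are equivalent — no string distinguishes them.

No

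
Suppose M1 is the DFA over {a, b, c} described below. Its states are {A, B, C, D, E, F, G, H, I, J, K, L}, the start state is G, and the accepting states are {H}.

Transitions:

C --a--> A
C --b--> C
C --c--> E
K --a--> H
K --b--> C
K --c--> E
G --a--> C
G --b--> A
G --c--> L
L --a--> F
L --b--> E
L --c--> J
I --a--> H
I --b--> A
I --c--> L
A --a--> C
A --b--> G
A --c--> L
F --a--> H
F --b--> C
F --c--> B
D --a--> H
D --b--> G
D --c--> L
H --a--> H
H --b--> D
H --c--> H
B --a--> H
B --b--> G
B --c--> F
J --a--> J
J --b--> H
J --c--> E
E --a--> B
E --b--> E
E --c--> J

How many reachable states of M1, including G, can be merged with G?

States {I,K} cannot be reached from the start state, so discard them.
Start with accepting vs non-accepting: {H} | {A,B,C,D,E,F,G,J,L}.
On input a, block {A,B,C,D,E,F,G,J,L} splits into {A,C,E,G,J,L} and {B,D,F}.
On input a, block {A,C,E,G,J,L} splits into {A,C,G,J} and {E,L}.
Split {A,C,G,J} by δ(·,b) → {A,C,G} and {J}.
Split {B,D,F} by δ(·,c) → {B,F} and {D}.
The partition is now stable with 6 blocks: {H} | {A,C,G} | {B,F} | {E,L} | {J} | {D}.
The equivalence class containing G is {A,C,G}, of size 3.

3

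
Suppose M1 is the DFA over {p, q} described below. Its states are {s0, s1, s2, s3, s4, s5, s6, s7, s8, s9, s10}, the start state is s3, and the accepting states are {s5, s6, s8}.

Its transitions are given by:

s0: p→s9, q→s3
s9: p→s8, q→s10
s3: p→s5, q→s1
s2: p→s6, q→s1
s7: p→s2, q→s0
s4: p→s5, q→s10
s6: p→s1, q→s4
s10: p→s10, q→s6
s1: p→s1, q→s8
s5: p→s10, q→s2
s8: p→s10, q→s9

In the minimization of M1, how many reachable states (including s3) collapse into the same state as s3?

4

First remove the unreachable states {s0,s7}; 9 states remain.
P0 = {s5,s6,s8} | {s1,s2,s3,s4,s9,s10}.
Refine {s1,s2,s3,s4,s9,s10} on symbol p: members go to different blocks, giving {s2,s3,s4,s9} and {s1,s10}.
No further refinement is possible. Final partition (3 blocks): {s5,s6,s8} | {s2,s3,s4,s9} | {s1,s10}.
State s3 belongs to the block {s2,s3,s4,s9}, which has 4 states.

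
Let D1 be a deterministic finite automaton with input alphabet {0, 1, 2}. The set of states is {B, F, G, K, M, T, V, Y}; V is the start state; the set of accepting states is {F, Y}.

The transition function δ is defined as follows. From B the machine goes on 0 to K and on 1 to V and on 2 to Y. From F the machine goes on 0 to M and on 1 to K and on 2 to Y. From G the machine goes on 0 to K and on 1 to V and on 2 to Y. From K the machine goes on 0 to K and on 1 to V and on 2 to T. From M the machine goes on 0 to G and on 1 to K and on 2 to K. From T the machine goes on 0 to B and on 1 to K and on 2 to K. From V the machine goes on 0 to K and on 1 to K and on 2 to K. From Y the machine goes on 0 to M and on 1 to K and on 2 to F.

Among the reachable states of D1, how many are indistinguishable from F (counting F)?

P0 = {F,Y} | {B,G,K,M,T,V}.
On input 2, block {B,G,K,M,T,V} splits into {K,M,T,V} and {B,G}.
Split {K,M,T,V} by δ(·,0) → {M,T} and {K,V}.
On input 2, block {K,V} splits into {K} and {V}.
No further refinement is possible. Final partition (5 blocks): {F,Y} | {M,T} | {B,G} | {K} | {V}.
The equivalence class containing F is {F,Y}, of size 2.

2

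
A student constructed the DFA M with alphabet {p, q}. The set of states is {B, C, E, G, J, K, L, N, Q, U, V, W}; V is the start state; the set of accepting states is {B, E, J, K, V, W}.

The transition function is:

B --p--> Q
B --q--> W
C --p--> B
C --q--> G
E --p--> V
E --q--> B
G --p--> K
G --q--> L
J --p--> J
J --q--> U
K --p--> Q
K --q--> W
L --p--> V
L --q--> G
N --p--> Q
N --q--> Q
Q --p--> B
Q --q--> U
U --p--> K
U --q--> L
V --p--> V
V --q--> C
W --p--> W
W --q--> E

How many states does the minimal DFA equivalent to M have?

Reachable states from the start: {B,C,E,G,K,L,Q,U,V,W}. Unreachable: {J,N} — drop them.
Start with accepting vs non-accepting: {B,E,K,V,W} | {C,G,L,Q,U}.
Split {B,E,K,V,W} by δ(·,p) → {E,V,W} and {B,K}.
Refine {E,V,W} on symbol q: members go to different blocks, giving {V} and {E} and {W}.
On input p, block {C,G,L,Q,U} splits into {C,G,Q,U} and {L}.
On input q, block {C,G,Q,U} splits into {G,U} and {C,Q}.
No further refinement is possible. Final partition (7 blocks): {V} | {G,U} | {B,K} | {E} | {W} | {L} | {C,Q}.

7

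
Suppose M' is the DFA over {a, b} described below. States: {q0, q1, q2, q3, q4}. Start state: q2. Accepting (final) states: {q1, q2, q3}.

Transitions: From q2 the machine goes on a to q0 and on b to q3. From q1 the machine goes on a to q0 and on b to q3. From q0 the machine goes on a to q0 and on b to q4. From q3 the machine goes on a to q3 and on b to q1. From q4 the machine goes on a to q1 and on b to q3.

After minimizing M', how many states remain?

All states are reachable from the start state.
P0 = {q1,q2,q3} | {q0,q4}.
Refine {q1,q2,q3} on symbol a: members go to different blocks, giving {q1,q2} and {q3}.
Split {q0,q4} by δ(·,a) → {q0} and {q4}.
No further refinement is possible. Final partition (4 blocks): {q1,q2} | {q0} | {q3} | {q4}.

4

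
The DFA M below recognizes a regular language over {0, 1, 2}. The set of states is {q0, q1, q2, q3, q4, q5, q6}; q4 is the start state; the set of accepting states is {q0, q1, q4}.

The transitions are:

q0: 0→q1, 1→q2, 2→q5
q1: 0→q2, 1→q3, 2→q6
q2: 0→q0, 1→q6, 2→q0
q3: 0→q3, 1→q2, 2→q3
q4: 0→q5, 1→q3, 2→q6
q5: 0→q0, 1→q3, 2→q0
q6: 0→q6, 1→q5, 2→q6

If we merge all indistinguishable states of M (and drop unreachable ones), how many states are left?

4

P0 = {q0,q1,q4} | {q2,q3,q5,q6}.
Refine {q0,q1,q4} on symbol 0: members go to different blocks, giving {q1,q4} and {q0}.
Refine {q2,q3,q5,q6} on symbol 0: members go to different blocks, giving {q2,q5} and {q3,q6}.
No further refinement is possible. Final partition (4 blocks): {q1,q4} | {q2,q5} | {q0} | {q3,q6}.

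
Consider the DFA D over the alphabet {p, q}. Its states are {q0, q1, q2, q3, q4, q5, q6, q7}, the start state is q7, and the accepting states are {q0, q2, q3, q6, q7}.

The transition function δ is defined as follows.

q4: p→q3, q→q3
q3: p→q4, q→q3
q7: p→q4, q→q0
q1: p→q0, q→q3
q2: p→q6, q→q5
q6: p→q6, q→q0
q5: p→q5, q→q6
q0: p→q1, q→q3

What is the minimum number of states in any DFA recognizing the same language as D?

First remove the unreachable states {q2,q5,q6}; 5 states remain.
Initial partition by acceptance: {q0,q3,q7} | {q1,q4}.
No further refinement is possible. Final partition (2 blocks): {q0,q3,q7} | {q1,q4}.

2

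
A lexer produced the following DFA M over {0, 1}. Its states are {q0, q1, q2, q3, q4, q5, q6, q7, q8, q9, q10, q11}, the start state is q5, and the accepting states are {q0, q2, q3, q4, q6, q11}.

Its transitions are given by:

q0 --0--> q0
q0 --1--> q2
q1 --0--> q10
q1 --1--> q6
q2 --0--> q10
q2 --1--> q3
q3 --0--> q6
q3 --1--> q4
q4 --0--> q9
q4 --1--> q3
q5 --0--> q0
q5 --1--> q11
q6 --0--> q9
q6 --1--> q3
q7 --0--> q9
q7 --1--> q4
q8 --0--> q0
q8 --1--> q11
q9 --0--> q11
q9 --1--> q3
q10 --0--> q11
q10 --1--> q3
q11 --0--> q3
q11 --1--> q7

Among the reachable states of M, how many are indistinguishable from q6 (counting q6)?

States {q1,q8} cannot be reached from the start state, so discard them.
Start with accepting vs non-accepting: {q0,q2,q3,q4,q6,q11} | {q5,q7,q9,q10}.
Refine {q0,q2,q3,q4,q6,q11} on symbol 0: members go to different blocks, giving {q0,q3,q11} and {q2,q4,q6}.
Split {q0,q3,q11} by δ(·,0) → {q0,q11} and {q3}.
Refine {q0,q11} on symbol 0: members go to different blocks, giving {q0} and {q11}.
Split {q5,q7,q9,q10} by δ(·,0) → {q9,q10} and {q5} and {q7}.
Stable partition: {q0} | {q9,q10} | {q2,q4,q6} | {q3} | {q11} | {q5} | {q7} — 7 equivalence classes.
The equivalence class containing q6 is {q2,q4,q6}, of size 3.

3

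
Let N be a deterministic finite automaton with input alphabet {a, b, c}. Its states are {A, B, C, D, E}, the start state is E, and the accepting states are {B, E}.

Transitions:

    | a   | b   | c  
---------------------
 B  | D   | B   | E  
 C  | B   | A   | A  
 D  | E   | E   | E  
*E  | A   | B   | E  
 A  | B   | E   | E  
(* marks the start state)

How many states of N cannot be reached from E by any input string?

No path from E leads to C; the other 4 states are all reachable.

1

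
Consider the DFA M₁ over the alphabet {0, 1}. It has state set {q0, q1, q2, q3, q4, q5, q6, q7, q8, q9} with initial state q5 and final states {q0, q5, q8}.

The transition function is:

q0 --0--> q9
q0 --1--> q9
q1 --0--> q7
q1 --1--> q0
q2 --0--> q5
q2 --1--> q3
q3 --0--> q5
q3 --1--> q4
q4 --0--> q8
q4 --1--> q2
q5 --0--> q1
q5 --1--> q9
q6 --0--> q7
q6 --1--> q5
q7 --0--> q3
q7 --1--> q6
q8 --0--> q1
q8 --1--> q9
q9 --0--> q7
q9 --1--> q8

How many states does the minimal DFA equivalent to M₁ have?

Every state is reachable, so we keep all 10.
Initial partition by acceptance: {q0,q5,q8} | {q1,q2,q3,q4,q6,q7,q9}.
Refine {q1,q2,q3,q4,q6,q7,q9} on symbol 0: members go to different blocks, giving {q1,q6,q7,q9} and {q2,q3,q4}.
Refine {q1,q6,q7,q9} on symbol 0: members go to different blocks, giving {q1,q6,q9} and {q7}.
Stable partition: {q0,q5,q8} | {q1,q6,q9} | {q2,q3,q4} | {q7} — 4 equivalence classes.

4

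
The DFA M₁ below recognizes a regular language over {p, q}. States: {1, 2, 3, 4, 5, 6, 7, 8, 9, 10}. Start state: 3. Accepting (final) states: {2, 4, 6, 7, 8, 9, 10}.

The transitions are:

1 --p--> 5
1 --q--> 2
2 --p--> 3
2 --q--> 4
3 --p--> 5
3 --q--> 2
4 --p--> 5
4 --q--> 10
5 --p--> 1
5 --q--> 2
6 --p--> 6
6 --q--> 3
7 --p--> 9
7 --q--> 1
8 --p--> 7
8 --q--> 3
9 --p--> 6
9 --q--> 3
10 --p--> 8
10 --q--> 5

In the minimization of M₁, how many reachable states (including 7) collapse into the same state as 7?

5

All states are reachable from the start state.
Initial partition by acceptance: {2,4,6,7,8,9,10} | {1,3,5}.
Split {2,4,6,7,8,9,10} by δ(·,p) → {6,7,8,9,10} and {2,4}.
Split {2,4} by δ(·,q) → {2} and {4}.
The partition is now stable with 4 blocks: {6,7,8,9,10} | {1,3,5} | {2} | {4}.
The equivalence class containing 7 is {6,7,8,9,10}, of size 5.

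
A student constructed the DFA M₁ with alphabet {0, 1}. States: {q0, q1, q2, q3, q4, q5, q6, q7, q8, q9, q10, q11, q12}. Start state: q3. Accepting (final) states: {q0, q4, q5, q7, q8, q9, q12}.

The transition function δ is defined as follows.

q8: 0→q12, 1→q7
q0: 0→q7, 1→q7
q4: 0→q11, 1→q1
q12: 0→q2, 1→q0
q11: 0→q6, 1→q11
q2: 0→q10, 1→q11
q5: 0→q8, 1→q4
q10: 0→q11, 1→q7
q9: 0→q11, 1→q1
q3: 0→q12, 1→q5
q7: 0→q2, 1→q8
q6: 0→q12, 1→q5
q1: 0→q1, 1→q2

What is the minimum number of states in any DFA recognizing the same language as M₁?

States {q9} cannot be reached from the start state, so discard them.
Initial partition by acceptance: {q0,q4,q5,q7,q8,q12} | {q1,q2,q3,q6,q10,q11}.
Split {q0,q4,q5,q7,q8,q12} by δ(·,0) → {q0,q5,q8} and {q4,q7,q12}.
Split {q0,q5,q8} by δ(·,0) → {q0,q8} and {q5}.
Split {q1,q2,q3,q6,q10,q11} by δ(·,0) → {q1,q2,q10,q11} and {q3,q6}.
Split {q1,q2,q10,q11} by δ(·,0) → {q1,q2,q10} and {q11}.
Refine {q1,q2,q10} on symbol 0: members go to different blocks, giving {q1,q2} and {q10}.
Split {q1,q2} by δ(·,0) → {q1} and {q2}.
Split {q4,q7,q12} by δ(·,0) → {q7,q12} and {q4}.
Stable partition: {q0,q8} | {q1} | {q7,q12} | {q5} | {q3,q6} | {q11} | {q10} | {q2} | {q4} — 9 equivalence classes.

9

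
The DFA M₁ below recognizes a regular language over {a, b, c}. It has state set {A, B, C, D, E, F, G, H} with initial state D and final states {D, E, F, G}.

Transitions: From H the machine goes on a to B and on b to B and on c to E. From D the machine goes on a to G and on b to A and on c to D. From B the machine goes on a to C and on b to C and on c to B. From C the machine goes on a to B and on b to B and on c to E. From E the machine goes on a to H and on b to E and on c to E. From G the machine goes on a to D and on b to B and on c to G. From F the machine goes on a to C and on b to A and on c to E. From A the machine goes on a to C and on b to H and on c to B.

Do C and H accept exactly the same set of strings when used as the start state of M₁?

Yes

States {F} cannot be reached from the start state, so discard them.
Start with accepting vs non-accepting: {D,E,G} | {A,B,C,H}.
Split {D,E,G} by δ(·,a) → {D,G} and {E}.
Split {A,B,C,H} by δ(·,c) → {A,B} and {C,H}.
No further refinement is possible. Final partition (4 blocks): {D,G} | {A,B} | {E} | {C,H}.
C and H lie in the same block of the stable partition, so they are equivalent — no string distinguishes them.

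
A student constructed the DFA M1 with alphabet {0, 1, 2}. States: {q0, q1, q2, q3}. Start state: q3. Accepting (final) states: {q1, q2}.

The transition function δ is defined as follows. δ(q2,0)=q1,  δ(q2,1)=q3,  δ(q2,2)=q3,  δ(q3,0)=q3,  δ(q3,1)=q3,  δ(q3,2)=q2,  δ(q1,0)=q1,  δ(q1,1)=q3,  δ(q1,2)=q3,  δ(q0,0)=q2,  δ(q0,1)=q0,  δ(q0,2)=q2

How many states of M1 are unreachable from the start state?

Starting at q3 and following transitions, the reachable set is {q1, q2, q3}. That leaves q0 unreachable — 1 in total.

1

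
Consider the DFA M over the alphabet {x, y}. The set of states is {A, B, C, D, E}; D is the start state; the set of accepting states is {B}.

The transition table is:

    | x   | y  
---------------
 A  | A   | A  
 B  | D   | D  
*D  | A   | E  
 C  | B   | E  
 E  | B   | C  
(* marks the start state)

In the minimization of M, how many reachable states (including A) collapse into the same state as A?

P0 = {B} | {A,C,D,E}.
Refine {A,C,D,E} on symbol x: members go to different blocks, giving {A,D} and {C,E}.
On input y, block {A,D} splits into {A} and {D}.
No further refinement is possible. Final partition (4 blocks): {B} | {A} | {C,E} | {D}.
State A belongs to the block {A}, which has 1 states.

1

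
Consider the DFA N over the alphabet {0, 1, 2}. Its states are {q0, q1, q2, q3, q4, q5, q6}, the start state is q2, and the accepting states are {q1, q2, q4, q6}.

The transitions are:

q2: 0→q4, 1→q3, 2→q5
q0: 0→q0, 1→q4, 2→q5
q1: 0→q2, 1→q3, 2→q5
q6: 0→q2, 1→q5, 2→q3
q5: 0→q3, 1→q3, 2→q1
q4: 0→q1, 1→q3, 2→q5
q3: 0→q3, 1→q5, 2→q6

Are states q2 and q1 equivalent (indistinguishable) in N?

Yes

States {q0} cannot be reached from the start state, so discard them.
P0 = {q1,q2,q4,q6} | {q3,q5}.
The partition is now stable with 2 blocks: {q1,q2,q4,q6} | {q3,q5}.
q2 and q1 lie in the same block of the stable partition, so they are equivalent — no string distinguishes them.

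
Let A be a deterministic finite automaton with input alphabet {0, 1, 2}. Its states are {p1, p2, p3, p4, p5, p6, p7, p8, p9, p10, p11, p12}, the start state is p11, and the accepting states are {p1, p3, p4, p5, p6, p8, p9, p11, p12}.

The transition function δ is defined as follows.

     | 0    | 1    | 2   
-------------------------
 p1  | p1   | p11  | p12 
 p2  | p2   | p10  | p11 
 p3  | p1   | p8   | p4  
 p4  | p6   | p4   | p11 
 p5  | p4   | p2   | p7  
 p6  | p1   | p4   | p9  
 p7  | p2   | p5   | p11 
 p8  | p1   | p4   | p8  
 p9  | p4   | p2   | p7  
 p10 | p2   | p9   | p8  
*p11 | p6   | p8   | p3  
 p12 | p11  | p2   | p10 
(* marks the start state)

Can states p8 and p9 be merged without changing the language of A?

No

Every state is reachable, so we keep all 12.
Initial partition by acceptance: {p1,p3,p4,p5,p6,p8,p9,p11,p12} | {p2,p7,p10}.
Split {p1,p3,p4,p5,p6,p8,p9,p11,p12} by δ(·,1) → {p1,p3,p4,p6,p8,p11} and {p5,p9,p12}.
On input 2, block {p1,p3,p4,p6,p8,p11} splits into {p3,p4,p8,p11} and {p1,p6}.
Refine {p2,p7,p10} on symbol 1: members go to different blocks, giving {p7,p10} and {p2}.
Stable partition: {p3,p4,p8,p11} | {p7,p10} | {p5,p9,p12} | {p1,p6} | {p2} — 5 equivalence classes.
p8 and p9 end up in different blocks, so they are distinguishable. For instance, the string '1' is accepted from only p8.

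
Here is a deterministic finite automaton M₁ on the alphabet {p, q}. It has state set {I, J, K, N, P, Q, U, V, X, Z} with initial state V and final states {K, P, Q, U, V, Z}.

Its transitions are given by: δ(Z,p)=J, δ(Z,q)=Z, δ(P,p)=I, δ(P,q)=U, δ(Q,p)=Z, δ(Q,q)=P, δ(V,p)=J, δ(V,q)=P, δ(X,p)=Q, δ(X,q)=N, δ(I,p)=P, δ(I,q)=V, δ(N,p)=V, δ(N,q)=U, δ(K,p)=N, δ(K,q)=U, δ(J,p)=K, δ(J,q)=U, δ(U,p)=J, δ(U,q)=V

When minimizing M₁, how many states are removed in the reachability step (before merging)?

3

BFS from V reaches {I, J, K, N, P, U, V}; the 3 state(s) Q, X, Z are never visited.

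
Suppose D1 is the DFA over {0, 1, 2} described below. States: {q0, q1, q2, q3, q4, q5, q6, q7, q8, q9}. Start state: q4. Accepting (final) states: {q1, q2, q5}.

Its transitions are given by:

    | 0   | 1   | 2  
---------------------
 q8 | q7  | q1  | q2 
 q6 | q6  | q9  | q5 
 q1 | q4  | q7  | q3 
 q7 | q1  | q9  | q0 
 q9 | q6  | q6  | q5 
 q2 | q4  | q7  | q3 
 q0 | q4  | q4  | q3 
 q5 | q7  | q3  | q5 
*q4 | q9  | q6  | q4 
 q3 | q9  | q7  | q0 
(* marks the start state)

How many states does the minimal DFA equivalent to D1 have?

Reachable states from the start: {q0,q1,q3,q4,q5,q6,q7,q9}. Unreachable: {q2,q8} — drop them.
P0 = {q1,q5} | {q0,q3,q4,q6,q7,q9}.
Split {q1,q5} by δ(·,2) → {q1} and {q5}.
Split {q0,q3,q4,q6,q7,q9} by δ(·,0) → {q0,q3,q4,q6,q9} and {q7}.
Split {q0,q3,q4,q6,q9} by δ(·,1) → {q0,q4,q6,q9} and {q3}.
Split {q0,q4,q6,q9} by δ(·,2) → {q6,q9} and {q0} and {q4}.
The partition is now stable with 7 blocks: {q1} | {q6,q9} | {q5} | {q7} | {q3} | {q0} | {q4}.

7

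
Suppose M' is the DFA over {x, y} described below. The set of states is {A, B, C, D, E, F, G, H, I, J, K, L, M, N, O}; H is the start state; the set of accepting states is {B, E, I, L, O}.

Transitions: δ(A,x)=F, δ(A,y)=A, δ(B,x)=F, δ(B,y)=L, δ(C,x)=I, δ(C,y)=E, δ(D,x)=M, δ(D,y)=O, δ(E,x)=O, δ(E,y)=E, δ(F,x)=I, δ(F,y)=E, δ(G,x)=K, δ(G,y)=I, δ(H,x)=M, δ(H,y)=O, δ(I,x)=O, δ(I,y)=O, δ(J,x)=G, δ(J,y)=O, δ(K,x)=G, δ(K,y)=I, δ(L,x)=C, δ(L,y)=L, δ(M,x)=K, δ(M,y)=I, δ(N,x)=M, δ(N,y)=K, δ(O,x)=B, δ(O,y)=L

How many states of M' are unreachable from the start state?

4

No path from H leads to A, D, J, N; the other 11 states are all reachable.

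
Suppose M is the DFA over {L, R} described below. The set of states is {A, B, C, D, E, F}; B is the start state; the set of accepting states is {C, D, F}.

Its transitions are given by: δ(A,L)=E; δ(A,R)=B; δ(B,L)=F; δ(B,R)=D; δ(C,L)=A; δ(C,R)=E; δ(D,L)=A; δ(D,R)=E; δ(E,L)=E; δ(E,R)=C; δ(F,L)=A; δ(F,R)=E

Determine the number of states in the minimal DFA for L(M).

All states are reachable from the start state.
Initial partition by acceptance: {C,D,F} | {A,B,E}.
On input L, block {A,B,E} splits into {A,E} and {B}.
On input R, block {A,E} splits into {A} and {E}.
The partition is now stable with 4 blocks: {C,D,F} | {A} | {B} | {E}.

4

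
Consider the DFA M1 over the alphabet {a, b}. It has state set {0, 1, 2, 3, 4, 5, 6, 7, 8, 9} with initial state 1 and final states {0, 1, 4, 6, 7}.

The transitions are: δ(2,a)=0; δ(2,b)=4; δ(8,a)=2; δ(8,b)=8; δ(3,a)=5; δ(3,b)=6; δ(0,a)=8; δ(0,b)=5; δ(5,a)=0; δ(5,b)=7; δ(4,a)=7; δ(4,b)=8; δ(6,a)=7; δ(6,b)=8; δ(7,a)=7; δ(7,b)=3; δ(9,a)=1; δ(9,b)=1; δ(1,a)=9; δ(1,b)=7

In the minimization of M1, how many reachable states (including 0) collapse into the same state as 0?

Initial partition by acceptance: {0,1,4,6,7} | {2,3,5,8,9}.
Split {0,1,4,6,7} by δ(·,a) → {4,6,7} and {0,1}.
Split {2,3,5,8,9} by δ(·,a) → {2,5,9} and {3,8}.
Refine {2,5,9} on symbol b: members go to different blocks, giving {2,5} and {9}.
Split {0,1} by δ(·,a) → {0} and {1}.
On input b, block {3,8} splits into {3} and {8}.
On input b, block {4,6,7} splits into {4,6} and {7}.
Refine {2,5} on symbol b: members go to different blocks, giving {2} and {5}.
No further refinement is possible. Final partition (9 blocks): {4,6} | {2} | {0} | {3} | {9} | {1} | {8} | {7} | {5}.
State 0 belongs to the block {0}, which has 1 states.

1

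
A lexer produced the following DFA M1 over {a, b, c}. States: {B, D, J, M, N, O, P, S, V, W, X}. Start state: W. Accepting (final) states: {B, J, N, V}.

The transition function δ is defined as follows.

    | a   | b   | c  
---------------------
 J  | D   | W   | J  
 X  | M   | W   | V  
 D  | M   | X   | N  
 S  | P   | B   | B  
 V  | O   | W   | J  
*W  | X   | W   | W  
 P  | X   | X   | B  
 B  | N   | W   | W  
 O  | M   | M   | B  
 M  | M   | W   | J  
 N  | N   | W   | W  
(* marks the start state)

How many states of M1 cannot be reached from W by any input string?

BFS from W reaches {B, D, J, M, N, O, V, W, X}; the 2 state(s) P, S are never visited.

2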